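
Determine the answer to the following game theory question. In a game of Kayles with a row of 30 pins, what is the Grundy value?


Kayles: a move removes 1 or 2 adjacent pins from a contiguous row.
Removing pins from a row of k leaves two independent rows (a, b) with a + b = k - 1 (one pin) or a + b = k - 2 (two pins); an end removal gives a = 0.
By Sprague-Grundy, G(k) = mex{ G(a) XOR G(b) } over all these splits. G(0) = 0.
G(1): splits (0,0):0^0=0 -> mex({0}) = 1
G(2): splits (0,1):0^1=1 (0,0):0^0=0 -> mex({0, 1}) = 2
G(3): splits (0,2):0^2=2 (1,1):1^1=0 (0,1):0^1=1 -> mex({0, 1, 2}) = 3
G(4): splits (0,3):0^3=3 (1,2):1^2=3 (0,2):0^2=2 (1,1):1^1=0 -> mex({0, 2, 3}) = 1
G(5): splits (0,4):0^1=1 (1,3):1^3=2 (2,2):2^2=0 (0,3):0^3=3 (1,2):1^2=3 -> mex({0, 1, 2, 3}) = 4
G(6) = mex({0, 1, 2, 4}) = 3
G(7) = mex({0, 1, 3, 4, 5}) = 2
G(8) = mex({0, 2, 3, 5, 6}) = 1
G(9) = mex({0, 1, 2, 3, 6, 7}) = 4
G(10) = mex({0, 1, 3, 4, 5, 7}) = 2
G(11) = mex({0, 1, 2, 3, 4, 5}) = 6
G(12) = mex({0, 1, 2, 3, 5, 6, 7}) = 4
G(13) = mex({0, 2, 3, 4, 6, 7}) = 1
G(14) = mex({0, 1, 4, 5, 6, 7}) = 2
G(15) = mex({0, 1, 2, 3, 4, 5, 6}) = 7
G(16) = mex({0, 2, 3, 5, 6, 7}) = 1
G(17) = mex({0, 1, 2, 3, 5, 6, 7}) = 4
G(18) = mex({0, 1, 2, 4, 5, 6}) = 3
G(19) = mex({0, 1, 3, 4, 5, 7}) = 2
G(20) = mex({0, 2, 3, 4, 5, 6, 7}) = 1
G(21) = mex({0, 1, 2, 3, 5, 6, 7}) = 4
G(22) = mex({0, 1, 2, 3, 4, 5, 7}) = 6
G(23) = mex({0, 1, 2, 3, 4, 5, 6}) = 7
G(24) = mex({0, 1, 2, 3, 5, 6, 7}) = 4
G(25) = mex({0, 2, 3, 4, 6, 7}) = 1
G(26) = mex({0, 1, 3, 4, 5, 6, 7}) = 2
G(27) = mex({0, 1, 2, 3, 4, 5, 6, 7}) = 8
G(28) = mex({0, 1, 2, 3, 4, 6, 7, 8}) = 5
G(29) = mex({0, 1, 2, 3, 5, 6, 7, 8, 9}) = 4
G(30) = mex({0, 1, 2, 3, 4, 5, 6, 9, 10}) = 7
Therefore G(30) = 7.

7


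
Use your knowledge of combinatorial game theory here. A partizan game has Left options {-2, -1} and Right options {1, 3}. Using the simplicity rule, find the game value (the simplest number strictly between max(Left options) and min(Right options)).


Left options: {-2, -1}, max = -1
Right options: {1, 3}, min = 1
All options are numbers and max(Left) < min(Right), so by the simplicity theorem the value is the simplest (earliest-born) number strictly between -1 and 1.
The only integer strictly between -1 and 1 is 0.
No non-integer in the interval can be simpler: if x is a non-integer in the interval, then floor(x) or ceil(x) also lies in the interval (the interval contains an integer), and both are proper prefixes of x's sign expansion, i.e. born earlier. So the game value is 0.
Game value = 0

0


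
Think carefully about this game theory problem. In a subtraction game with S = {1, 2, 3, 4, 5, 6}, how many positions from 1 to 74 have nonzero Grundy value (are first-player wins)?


Subtraction set S = {1, 2, 3, 4, 5, 6}, so G(n) = n mod 7.
G(n) = 0 when n is a multiple of 7.
Multiples of 7 in [1, 74]: 10
N-positions (nonzero Grundy) = 74 - 10 = 64

64


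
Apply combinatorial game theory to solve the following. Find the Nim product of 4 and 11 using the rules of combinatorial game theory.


Nim multiplication is bilinear over XOR: (u XOR v) * w = (u*w) XOR (v*w).
So we split each operand into its bit components and XOR the pairwise Nim products.
4 = 4 (as XOR of powers of 2).
11 = 1 + 2 + 8 (as XOR of powers of 2).
Using the standard Nim-product table on single bits:
  2*2 = 3,   2*4 = 8,   2*8 = 12,
  4*4 = 6,   4*8 = 11,  8*8 = 13,
and  1*x = x (identity), k*l = l*k (commutative).
Pairwise Nim products:
  4 * 1 = 4
  4 * 2 = 8
  4 * 8 = 11
XOR them: 4 XOR 8 XOR 11 = 7.
Result: 4 * 11 = 7 (in Nim).

7


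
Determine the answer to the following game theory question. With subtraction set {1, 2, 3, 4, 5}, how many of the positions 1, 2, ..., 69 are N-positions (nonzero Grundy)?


Subtraction set S = {1, 2, 3, 4, 5}, so G(n) = n mod 6.
G(n) = 0 when n is a multiple of 6.
Multiples of 6 in [1, 69]: 11
N-positions (nonzero Grundy) = 69 - 11 = 58

58


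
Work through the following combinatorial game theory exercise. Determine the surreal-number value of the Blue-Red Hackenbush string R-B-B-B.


Edges (from ground): R-B-B-B
By Berlekamp's sign-expansion rule, a Blue-Red Hackenbush stalk has the value of the surreal number whose sign sequence is the edge sequence with B -> + and R -> -.
Sign sequence: -+++
Trace the sign expansion in the surreal number tree, starting from 0:
Edge 1: R (sign -) -> bounds (-inf, 0), value = -1
Edge 2: B (sign +) -> bounds (-1, 0), value = -1/2
Edge 3: B (sign +) -> bounds (-1/2, 0), value = -1/4
Edge 4: B (sign +) -> bounds (-1/4, 0), value = -1/8
Game value = -1/8

-1/8


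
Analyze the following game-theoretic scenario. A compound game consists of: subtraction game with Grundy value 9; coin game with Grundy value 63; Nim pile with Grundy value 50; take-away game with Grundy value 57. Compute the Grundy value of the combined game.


By the Sprague-Grundy theorem, the Grundy value of a sum of games is the XOR of individual Grundy values.
subtraction game: Grundy value = 9. Running XOR: 0 XOR 9 = 9
coin game: Grundy value = 63. Running XOR: 9 XOR 63 = 54
Nim pile: Grundy value = 50. Running XOR: 54 XOR 50 = 4
take-away game: Grundy value = 57. Running XOR: 4 XOR 57 = 61
The combined Grundy value is 61.

61


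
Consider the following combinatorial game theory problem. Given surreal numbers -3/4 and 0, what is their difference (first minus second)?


x = -3/4, y = 0
Converting to common denominator: 4
x = -3/4, y = 0/4
x - y = -3/4 - 0 = -3/4

-3/4


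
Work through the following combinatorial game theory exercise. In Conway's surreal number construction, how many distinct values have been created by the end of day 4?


Day 0: {|} = 0 is born. Count = 1.
Day n: the number of surreal numbers born by day n is 2^(n+1) - 1.
By day 0: 2^1 - 1 = 1
By day 1: 2^2 - 1 = 3
By day 2: 2^3 - 1 = 7
By day 3: 2^4 - 1 = 15
By day 4: 2^5 - 1 = 31
By day 4: 31 surreal numbers.

31


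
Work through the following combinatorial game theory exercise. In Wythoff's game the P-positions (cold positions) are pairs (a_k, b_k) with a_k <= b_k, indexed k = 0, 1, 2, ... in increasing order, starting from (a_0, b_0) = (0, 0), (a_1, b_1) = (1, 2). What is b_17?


By Wythoff's theorem, a_k = floor(k * phi) and b_k = floor(k * phi^2) = a_k + k, where phi = (1 + sqrt(5))/2 is the golden ratio.
phi = (1 + sqrt(5))/2 = 1.618034
phi^2 = phi + 1 = 2.618034
k = 17
k * phi^2 = 17 * 2.618034 = 44.506578
b_17 = floor(k * phi^2) = 44 (check: a_17 + k = 27 + 17 = 44)

44


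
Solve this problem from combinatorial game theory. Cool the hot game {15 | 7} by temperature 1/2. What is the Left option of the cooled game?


Original game: {15 | 7} (a switch {a | b} with a > b).
Cooling by t (for t below the temperature (a - b)/2 = 4) taxes each move by t: {a | b} cooled by t is {a - t | b + t}.
Cooling amount: t = 1/2
Cooled Left option: 15 - 1/2 = 29/2
Cooled Right option: 7 + 1/2 = 15/2
Cooled game: {29/2 | 15/2}
Left option = 29/2

29/2


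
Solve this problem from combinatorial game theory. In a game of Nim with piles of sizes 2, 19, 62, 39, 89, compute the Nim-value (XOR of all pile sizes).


We need the XOR (exclusive or) of all pile sizes.
After XOR-ing pile 1 (size 2): 0 XOR 2 = 2
After XOR-ing pile 2 (size 19): 2 XOR 19 = 17
After XOR-ing pile 3 (size 62): 17 XOR 62 = 47
After XOR-ing pile 4 (size 39): 47 XOR 39 = 8
After XOR-ing pile 5 (size 89): 8 XOR 89 = 81
The Nim-value of this position is 81.

81


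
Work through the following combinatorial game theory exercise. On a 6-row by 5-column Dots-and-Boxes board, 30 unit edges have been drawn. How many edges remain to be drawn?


Grid: 6 x 5 boxes, i.e. 7 rows and 6 columns of dots.
Horizontal edges: (rows + 1) * cols = 7 * 5 = 35
Vertical edges: rows * (cols + 1) = 6 * 6 = 36
Total edges: 35 + 36 = 71
Edges drawn: 30
Remaining: 71 - 30 = 41

41


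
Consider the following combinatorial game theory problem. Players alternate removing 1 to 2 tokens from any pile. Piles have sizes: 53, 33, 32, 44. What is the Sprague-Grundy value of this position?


Subtraction set: {1, 2}
For this subtraction set, G(n) = n mod 3 (period = max + 1 = 3).
Pile 1 (size 53): G(53) = 53 mod 3 = 2
Pile 2 (size 33): G(33) = 33 mod 3 = 0
Pile 3 (size 32): G(32) = 32 mod 3 = 2
Pile 4 (size 44): G(44) = 44 mod 3 = 2
Total Grundy value = XOR of all: 2 XOR 0 XOR 2 XOR 2 = 2

2


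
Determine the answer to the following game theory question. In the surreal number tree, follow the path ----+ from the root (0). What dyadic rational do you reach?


Sign expansion: ----+
Rule: track bounds (lo, hi), initially (-inf, +inf). On '+', the current value becomes lo and we move to the simplest number in (value, hi): value + 1 if hi = +inf, otherwise the midpoint (value + hi)/2. On '-', the current value becomes hi and we move to value - 1 if lo = -inf, otherwise the midpoint (lo + value)/2.
Start at 0.
Step 1: sign = -, move left. Bounds: (-inf, 0). Value = -1
Step 2: sign = -, move left. Bounds: (-inf, -1). Value = -2
Step 3: sign = -, move left. Bounds: (-inf, -2). Value = -3
Step 4: sign = -, move left. Bounds: (-inf, -3). Value = -4
Step 5: sign = +, move right. Bounds: (-4, -3). Value = -7/2
The surreal number with sign expansion ----+ is -7/2.

-7/2


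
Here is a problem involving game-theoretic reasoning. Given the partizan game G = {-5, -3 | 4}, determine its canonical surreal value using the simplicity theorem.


Left options: {-5, -3}, max = -3
Right options: {4}, min = 4
All options are numbers and max(Left) < min(Right), so by the simplicity theorem the value is the simplest (earliest-born) number strictly between -3 and 4.
Integers -2 through 3 all lie strictly between -3 and 4.
Among integers, the simplest (lowest birthday = smallest |n|; 0 is born on day 0, +-n on day n) is 0.
No non-integer in the interval can be simpler: if x is a non-integer in the interval, then floor(x) or ceil(x) also lies in the interval (the interval contains an integer), and both are proper prefixes of x's sign expansion, i.e. born earlier. So the game value is 0.
Game value = 0

0


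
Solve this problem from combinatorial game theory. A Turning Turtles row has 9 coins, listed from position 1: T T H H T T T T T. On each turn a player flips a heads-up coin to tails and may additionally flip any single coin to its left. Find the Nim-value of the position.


Coins: T T H H T T T T T
Key fact: a single head at position k behaves exactly like a Nim heap of size k (turning it to T and optionally flipping a coin at j < k corresponds to moving the heap from k to j, or to 0), and heads combine as a disjunctive sum (two heads at the same place would cancel, matching j XOR j = 0). So the Nim-value is the XOR of the 1-indexed positions of the heads.
Face-up positions (1-indexed): [3, 4]
XOR 0 with 3: 0 XOR 3 = 3
XOR 3 with 4: 3 XOR 4 = 7
Nim-value = 7

7


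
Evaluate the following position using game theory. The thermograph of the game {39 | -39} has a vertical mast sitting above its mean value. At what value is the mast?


Game = {39 | -39}, a switch {a | b} with numbers a > b.
Its thermograph has left wall a - t and right wall b + t, which meet at t = (a - b)/2, where both equal (a + b)/2. So the mast (mean value) is at (a + b)/2.
Mean = (39 + (-39))/2 = 0/2 = 0

0


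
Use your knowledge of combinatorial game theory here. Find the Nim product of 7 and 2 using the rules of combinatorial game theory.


Nim multiplication is bilinear over XOR: (u XOR v) * w = (u*w) XOR (v*w).
So we split each operand into its bit components and XOR the pairwise Nim products.
7 = 1 + 2 + 4 (as XOR of powers of 2).
2 = 2 (as XOR of powers of 2).
Using the standard Nim-product table on single bits:
  2*2 = 3,   2*4 = 8,   2*8 = 12,
  4*4 = 6,   4*8 = 11,  8*8 = 13,
and  1*x = x (identity), k*l = l*k (commutative).
Pairwise Nim products:
  1 * 2 = 2
  2 * 2 = 3
  4 * 2 = 8
XOR them: 2 XOR 3 XOR 8 = 9.
Result: 7 * 2 = 9 (in Nim).

9


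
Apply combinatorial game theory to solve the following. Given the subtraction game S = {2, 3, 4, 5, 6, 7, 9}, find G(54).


The subtraction set is S = {2, 3, 4, 5, 6, 7, 9}.
G(k) = mex{ G(k - s) : s in S, s <= k }. We compute iteratively: G(0) = 0.
G(1) = mex({}) = 0
G(2) = mex({0}) = 1
G(3) = mex({0}) = 1
G(4) = mex({0, 1}) = 2
G(5) = mex({0, 1}) = 2
G(6) = mex({0, 1, 2}) = 3
G(7) = mex({0, 1, 2}) = 3
G(8) = mex({0, 1, 2, 3}) = 4
G(9) = mex({0, 1, 2, 3}) = 4
G(10) = mex({0, 1, 2, 3, 4}) = 5
G(11) = mex({1, 2, 3, 4}) = 0
G(12) = mex({1, 2, 3, 4, 5}) = 0
G(13) = mex({0, 2, 3, 4, 5}) = 1
G(14) = mex({0, 2, 3, 4, 5}) = 1
G(15) = mex({0, 1, 3, 4, 5}) = 2
G(16) = mex({0, 1, 3, 4, 5}) = 2
G(17) = mex({0, 1, 2, 4, 5}) = 3
G(18) = mex({0, 1, 2, 4}) = 3
G(19) = mex({0, 1, 2, 3, 5}) = 4
Observe that G(11)..G(19) = 0, 0, 1, 1, 2, 2, 3, 3, 4 repeats G(0)..G(8) = 0, 0, 1, 1, 2, 2, 3, 3, 4.
For k >= max(S) = 9, G(k) is determined by the previous 9 values G(k-9)..G(k-1); a window of 9 consecutive values has recurred shifted by 11, so by induction G(k + 11) = G(k) for all k >= 0: the sequence is periodic from the start with period 11.
One period: G(0..10) = 0, 0, 1, 1, 2, 2, 3, 3, 4, 4, 5.
54 mod 11 = 10, so G(54) = G(10) = 5.

5


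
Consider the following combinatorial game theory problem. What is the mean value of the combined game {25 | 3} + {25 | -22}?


G1 = {25 | 3}, G2 = {25 | -22}
Each is a switch {a | b} with numbers a > b; its mean value is (a + b)/2, and mean value is additive over game sums: m(G1 + G2) = m(G1) + m(G2).
Mean of G1 = (25 + (3))/2 = 28/2 = 14
Mean of G2 = (25 + (-22))/2 = 3/2 = 3/2
Mean of G1 + G2 = 14 + 3/2 = 31/2

31/2


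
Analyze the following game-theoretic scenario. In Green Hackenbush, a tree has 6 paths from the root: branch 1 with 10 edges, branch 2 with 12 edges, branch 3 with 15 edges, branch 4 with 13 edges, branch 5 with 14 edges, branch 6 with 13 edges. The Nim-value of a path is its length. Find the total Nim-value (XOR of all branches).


The tree has 6 branches from the ground vertex.
In Green Hackenbush, the Nim-value of a simple path of length k is k.
Branch 1: length 10, Nim-value = 10
Branch 2: length 12, Nim-value = 12
Branch 3: length 15, Nim-value = 15
Branch 4: length 13, Nim-value = 13
Branch 5: length 14, Nim-value = 14
Branch 6: length 13, Nim-value = 13
Total Nim-value = XOR of all branch values:
0 XOR 10 = 10
10 XOR 12 = 6
6 XOR 15 = 9
9 XOR 13 = 4
4 XOR 14 = 10
10 XOR 13 = 7
Nim-value of the tree = 7

7


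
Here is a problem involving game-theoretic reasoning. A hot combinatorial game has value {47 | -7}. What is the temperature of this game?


The game is {47 | -7}, a switch {a | b} with numbers a > b.
Cooling {a | b} by t gives {a - t | b + t}, which stops being hot when a - t = b + t, i.e. at t = (a - b)/2. So the temperature of a switch is (a - b)/2.
Temperature = (Left option - Right option) / 2
= (47 - (-7)) / 2
= 54 / 2
= 27

27


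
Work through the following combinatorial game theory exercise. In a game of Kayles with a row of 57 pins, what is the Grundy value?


Kayles: a move removes 1 or 2 adjacent pins from a contiguous row.
Removing pins from a row of k leaves two independent rows (a, b) with a + b = k - 1 (one pin) or a + b = k - 2 (two pins); an end removal gives a = 0.
By Sprague-Grundy, G(k) = mex{ G(a) XOR G(b) } over all these splits. G(0) = 0.
G(1): splits (0,0):0^0=0 -> mex({0}) = 1
G(2): splits (0,1):0^1=1 (0,0):0^0=0 -> mex({0, 1}) = 2
G(3): splits (0,2):0^2=2 (1,1):1^1=0 (0,1):0^1=1 -> mex({0, 1, 2}) = 3
G(4): splits (0,3):0^3=3 (1,2):1^2=3 (0,2):0^2=2 (1,1):1^1=0 -> mex({0, 2, 3}) = 1
G(5): splits (0,4):0^1=1 (1,3):1^3=2 (2,2):2^2=0 (0,3):0^3=3 (1,2):1^2=3 -> mex({0, 1, 2, 3}) = 4
G(6) = mex({0, 1, 2, 4}) = 3
G(7) = mex({0, 1, 3, 4, 5}) = 2
G(8) = mex({0, 2, 3, 5, 6}) = 1
G(9) = mex({0, 1, 2, 3, 6, 7}) = 4
G(10) = mex({0, 1, 3, 4, 5, 7}) = 2
G(11) = mex({0, 1, 2, 3, 4, 5}) = 6
G(12) = mex({0, 1, 2, 3, 5, 6, 7}) = 4
G(13) = mex({0, 2, 3, 4, 6, 7}) = 1
G(14) = mex({0, 1, 4, 5, 6, 7}) = 2
G(15) = mex({0, 1, 2, 3, 4, 5, 6}) = 7
G(16) = mex({0, 2, 3, 5, 6, 7}) = 1
G(17) = mex({0, 1, 2, 3, 5, 6, 7}) = 4
G(18) = mex({0, 1, 2, 4, 5, 6}) = 3
G(19) = mex({0, 1, 3, 4, 5, 7}) = 2
G(20) = mex({0, 2, 3, 4, 5, 6, 7}) = 1
G(21) = mex({0, 1, 2, 3, 5, 6, 7}) = 4
G(22) = mex({0, 1, 2, 3, 4, 5, 7}) = 6
G(23) = mex({0, 1, 2, 3, 4, 5, 6}) = 7
G(24) = mex({0, 1, 2, 3, 5, 6, 7}) = 4
G(25) = mex({0, 2, 3, 4, 6, 7}) = 1
G(26) = mex({0, 1, 3, 4, 5, 6, 7}) = 2
G(27) = mex({0, 1, 2, 3, 4, 5, 6, 7}) = 8
G(28) = mex({0, 1, 2, 3, 4, 6, 7, 8}) = 5
G(29) = mex({0, 1, 2, 3, 5, 6, 7, 8, 9}) = 4
G(30) = mex({0, 1, 2, 3, 4, 5, 6, 9, 10}) = 7
G(31) = mex({0, 1, 3, 4, 5, 7, 10, 11}) = 2
G(32) = mex({0, 2, 3, 4, 5, 6, 7, 9, 11}) = 1
G(33) = mex({0, 1, 2, 3, 4, 5, 6, 7, 9, 12}) = 8
G(34) = mex({0, 1, 2, 3, 4, 5, 7, 8, 11, 12}) = 6
G(35) = mex({0, 1, 2, 3, 4, 5, 6, 8, 9, 10, 11}) = 7
G(36) = mex({0, 1, 2, 3, 5, 6, 7, 9, 10}) = 4
G(37) = mex({0, 2, 3, 4, 6, 7, 9, 10, 11, 12}) = 1
G(38) = mex({0, 1, 3, 4, 5, 6, 7, 9, 10, 11, 12}) = 2
G(39) = mex({0, 1, 2, 4, 5, 6, 7, 9, 10, 12, 14}) = 3
G(40) = mex({0, 2, 3, 4, 6, 7, 11, 12, 14}) = 1
G(41) = mex({0, 1, 2, 3, 5, 6, 7, 9, 10, 11, 12}) = 4
G(42) = mex({0, 1, 2, 3, 4, 5, 6, 9, 10}) = 7
G(43) = mex({0, 1, 3, 4, 5, 7, 9, 10, 12, 15}) = 2
G(44) = mex({0, 2, 3, 4, 5, 6, 7, 9, 10, 12, 15}) = 1
G(45) = mex({0, 1, 2, 3, 4, 5, 6, 7, 9, 10, 12, 14}) = 8
G(46) = mex({0, 1, 3, 4, 5, 7, 8, 11, 12, 14}) = 2
G(47) = mex({0, 1, 2, 3, 4, 5, 6, 8, 9, 10, 11, 12}) = 7
G(48) = mex({0, 1, 2, 3, 5, 6, 7, 9, 10}) = 4
G(49) = mex({0, 2, 3, 4, 6, 7, 9, 10, 11, 12, 15}) = 1
G(50) = mex({0, 1, 4, 5, 6, 7, 9, 11, 12, 14, 15}) = 2
G(51) = mex({0, 1, 2, 3, 4, 5, 6, 7, 9, 12, 14, 15}) = 8
G(52) = mex({0, 2, 3, 4, 5, 6, 7, 8, 11, 12, 15}) = 1
G(53) = mex({0, 1, 2, 3, 5, 6, 7, 8, 9, 10, 11, 12}) = 4
G(54) = mex({0, 1, 2, 3, 4, 5, 6, 9, 10}) = 7
G(55) = mex({0, 1, 3, 4, 5, 7, 9, 10, 11, 12}) = 2
G(56) = mex({0, 2, 3, 4, 5, 6, 7, 9, 10, 11, 12, 13, 14}) = 1
G(57) = mex({0, 1, 2, 3, 5, 6, 7, 9, 10, 12, 13, 14, 15}) = 4
Therefore G(57) = 4.

4


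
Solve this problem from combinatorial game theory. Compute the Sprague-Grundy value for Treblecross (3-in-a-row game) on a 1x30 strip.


Treblecross: place X on empty cells; 3-in-a-row wins.
Playing within two cells of an existing X lets the opponent win at once, so sensible play treats the cells i-2..i+2 around each X as dead. The player left with no safe cell loses, so this is a normal-play take-away game on strips of safe cells.
Placing X at cell i (0-indexed) of a strip of k safe cells leaves independent strips of sizes max(0, i-2) and max(0, k-i-3). Hence G(k) = mex{ G(max(0,i-2)) XOR G(max(0,k-i-3)) : 0 <= i < k }, with G(0) = 0.
G(1): splits (0,0):0^0=0 -> mex({0}) = 1
G(2): splits (0,0):0^0=0 -> mex({0}) = 1
G(3): splits (0,0):0^0=0 -> mex({0}) = 1
G(4): splits (0,1):0^1=1 (0,0):0^0=0 -> mex({0, 1}) = 2
G(5): splits (0,2):0^1=1 (0,1):0^1=1 (0,0):0^0=0 -> mex({0, 1}) = 2
G(6) = mex({1}) = 0
G(7) = mex({0, 1, 2}) = 3
G(8) = mex({0, 1, 2}) = 3
G(9) = mex({0, 2}) = 1
G(10) = mex({0, 2, 3}) = 1
G(11) = mex({0, 3}) = 1
G(12) = mex({1, 3}) = 0
G(13) = mex({0, 1, 2, 3}) = 4
G(14) = mex({0, 1, 2}) = 3
G(15) = mex({0, 1, 2}) = 3
G(16) = mex({0, 1, 2, 4}) = 3
G(17) = mex({0, 1, 3, 4}) = 2
G(18) = mex({0, 1, 3, 4}) = 2
G(19) = mex({0, 1, 3, 5}) = 2
G(20) = mex({0, 1, 2, 3, 5}) = 4
G(21) = mex({0, 1, 2, 3, 5}) = 4
G(22) = mex({1, 2, 6}) = 0
G(23) = mex({0, 1, 2, 3, 4, 6}) = 5
G(24) = mex({0, 1, 2, 3, 4}) = 5
G(25) = mex({0, 1, 3, 4, 7}) = 2
G(26) = mex({0, 1, 3, 4, 5, 7}) = 2
G(27) = mex({0, 1, 3, 5}) = 2
G(28) = mex({0, 1, 2, 5}) = 3
G(29) = mex({0, 1, 2, 4, 5, 6}) = 3
G(30) = mex({1, 2, 4, 6}) = 0
Therefore G(30) = 0.

0


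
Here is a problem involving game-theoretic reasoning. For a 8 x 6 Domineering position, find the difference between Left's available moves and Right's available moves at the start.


Board is 8 x 6 (rows x cols).
Left (vertical) placements: (rows-1) * cols = 7 * 6 = 42
Right (horizontal) placements: rows * (cols-1) = 8 * 5 = 40
Advantage = Left - Right = 42 - 40 = 2

2


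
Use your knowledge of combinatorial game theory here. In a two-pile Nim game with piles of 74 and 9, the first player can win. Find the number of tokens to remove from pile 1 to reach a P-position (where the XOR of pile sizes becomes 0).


Piles: 74 and 9
Current XOR: 74 XOR 9 = 67 (non-zero, so this is an N-position).
To make the XOR zero, we need to find a move that balances the piles.
For pile 1 (size 74): target = 74 XOR 67 = 9
We reduce pile 1 from 74 to 9.
Tokens removed: 74 - 9 = 65
Verification: 9 XOR 9 = 0

65


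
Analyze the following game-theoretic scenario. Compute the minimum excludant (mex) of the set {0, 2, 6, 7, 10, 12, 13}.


Set = {0, 2, 6, 7, 10, 12, 13}
0 is in the set.
1 is NOT in the set. This is the mex.
mex = 1

1


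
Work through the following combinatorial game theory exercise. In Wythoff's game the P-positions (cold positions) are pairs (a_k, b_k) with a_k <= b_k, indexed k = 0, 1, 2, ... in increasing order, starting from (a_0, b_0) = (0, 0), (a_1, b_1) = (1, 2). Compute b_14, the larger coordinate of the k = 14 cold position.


By Wythoff's theorem, a_k = floor(k * phi) and b_k = floor(k * phi^2) = a_k + k, where phi = (1 + sqrt(5))/2 is the golden ratio.
phi = (1 + sqrt(5))/2 = 1.618034
phi^2 = phi + 1 = 2.618034
k = 14
k * phi^2 = 14 * 2.618034 = 36.652476
b_14 = floor(k * phi^2) = 36 (check: a_14 + k = 22 + 14 = 36)

36


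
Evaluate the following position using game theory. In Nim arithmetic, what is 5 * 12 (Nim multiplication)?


Nim multiplication is bilinear over XOR: (u XOR v) * w = (u*w) XOR (v*w).
So we split each operand into its bit components and XOR the pairwise Nim products.
5 = 1 + 4 (as XOR of powers of 2).
12 = 4 + 8 (as XOR of powers of 2).
Using the standard Nim-product table on single bits:
  2*2 = 3,   2*4 = 8,   2*8 = 12,
  4*4 = 6,   4*8 = 11,  8*8 = 13,
and  1*x = x (identity), k*l = l*k (commutative).
Pairwise Nim products:
  1 * 4 = 4
  1 * 8 = 8
  4 * 4 = 6
  4 * 8 = 11
XOR them: 4 XOR 8 XOR 6 XOR 11 = 1.
Result: 5 * 12 = 1 (in Nim).

1


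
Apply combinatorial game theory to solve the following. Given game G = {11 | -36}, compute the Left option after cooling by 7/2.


Original game: {11 | -36} (a switch {a | b} with a > b).
Cooling by t (for t below the temperature (a - b)/2 = 47/2) taxes each move by t: {a | b} cooled by t is {a - t | b + t}.
Cooling amount: t = 7/2
Cooled Left option: 11 - 7/2 = 15/2
Cooled Right option: -36 + 7/2 = -65/2
Cooled game: {15/2 | -65/2}
Left option = 15/2

15/2


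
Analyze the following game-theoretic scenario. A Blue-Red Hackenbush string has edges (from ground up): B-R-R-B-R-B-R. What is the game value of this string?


Edges (from ground): B-R-R-B-R-B-R
By Berlekamp's sign-expansion rule, a Blue-Red Hackenbush stalk has the value of the surreal number whose sign sequence is the edge sequence with B -> + and R -> -.
Sign sequence: +--+-+-
Trace the sign expansion in the surreal number tree, starting from 0:
Edge 1: B (sign +) -> bounds (0, +inf), value = 1
Edge 2: R (sign -) -> bounds (0, 1), value = 1/2
Edge 3: R (sign -) -> bounds (0, 1/2), value = 1/4
Edge 4: B (sign +) -> bounds (1/4, 1/2), value = 3/8
Edge 5: R (sign -) -> bounds (1/4, 3/8), value = 5/16
Edge 6: B (sign +) -> bounds (5/16, 3/8), value = 11/32
Edge 7: R (sign -) -> bounds (5/16, 11/32), value = 21/64
Game value = 21/64

21/64


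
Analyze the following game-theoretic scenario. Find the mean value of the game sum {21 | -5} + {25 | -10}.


G1 = {21 | -5}, G2 = {25 | -10}
Each is a switch {a | b} with numbers a > b; its mean value is (a + b)/2, and mean value is additive over game sums: m(G1 + G2) = m(G1) + m(G2).
Mean of G1 = (21 + (-5))/2 = 16/2 = 8
Mean of G2 = (25 + (-10))/2 = 15/2 = 15/2
Mean of G1 + G2 = 8 + 15/2 = 31/2

31/2


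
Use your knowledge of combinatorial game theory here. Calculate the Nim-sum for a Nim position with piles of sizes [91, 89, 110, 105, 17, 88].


We need the XOR (exclusive or) of all pile sizes.
After XOR-ing pile 1 (size 91): 0 XOR 91 = 91
After XOR-ing pile 2 (size 89): 91 XOR 89 = 2
After XOR-ing pile 3 (size 110): 2 XOR 110 = 108
After XOR-ing pile 4 (size 105): 108 XOR 105 = 5
After XOR-ing pile 5 (size 17): 5 XOR 17 = 20
After XOR-ing pile 6 (size 88): 20 XOR 88 = 76
The Nim-value of this position is 76.

76


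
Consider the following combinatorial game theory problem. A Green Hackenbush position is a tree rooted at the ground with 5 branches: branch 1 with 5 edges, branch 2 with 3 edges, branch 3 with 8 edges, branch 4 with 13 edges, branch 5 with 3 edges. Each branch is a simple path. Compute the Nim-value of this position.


The tree has 5 branches from the ground vertex.
In Green Hackenbush, the Nim-value of a simple path of length k is k.
Branch 1: length 5, Nim-value = 5
Branch 2: length 3, Nim-value = 3
Branch 3: length 8, Nim-value = 8
Branch 4: length 13, Nim-value = 13
Branch 5: length 3, Nim-value = 3
Total Nim-value = XOR of all branch values:
0 XOR 5 = 5
5 XOR 3 = 6
6 XOR 8 = 14
14 XOR 13 = 3
3 XOR 3 = 0
Nim-value of the tree = 0

0


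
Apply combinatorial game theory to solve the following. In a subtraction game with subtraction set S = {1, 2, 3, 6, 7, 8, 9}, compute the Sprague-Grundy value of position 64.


The subtraction set is S = {1, 2, 3, 6, 7, 8, 9}.
G(k) = mex{ G(k - s) : s in S, s <= k }. We compute iteratively: G(0) = 0.
G(1) = mex({0}) = 1
G(2) = mex({0, 1}) = 2
G(3) = mex({0, 1, 2}) = 3
G(4) = mex({1, 2, 3}) = 0
G(5) = mex({0, 2, 3}) = 1
G(6) = mex({0, 1, 3}) = 2
G(7) = mex({0, 1, 2}) = 3
G(8) = mex({0, 1, 2, 3}) = 4
G(9) = mex({0, 1, 2, 3, 4}) = 5
G(10) = mex({0, 1, 2, 3, 4, 5}) = 6
G(11) = mex({0, 1, 2, 3, 4, 5, 6}) = 7
G(12) = mex({0, 1, 2, 3, 5, 6, 7}) = 4
G(13) = mex({0, 1, 2, 3, 4, 6, 7}) = 5
G(14) = mex({1, 2, 3, 4, 5, 7}) = 0
G(15) = mex({0, 2, 3, 4, 5}) = 1
G(16) = mex({0, 1, 3, 4, 5, 6}) = 2
G(17) = mex({0, 1, 2, 4, 5, 6, 7}) = 3
G(18) = mex({1, 2, 3, 4, 5, 6, 7}) = 0
G(19) = mex({0, 2, 3, 4, 5, 6, 7}) = 1
G(20) = mex({0, 1, 3, 4, 5, 7}) = 2
G(21) = mex({0, 1, 2, 4, 5}) = 3
G(22) = mex({0, 1, 2, 3, 5}) = 4
Observe that G(14)..G(22) = 0, 1, 2, 3, 0, 1, 2, 3, 4 repeats G(0)..G(8) = 0, 1, 2, 3, 0, 1, 2, 3, 4.
For k >= max(S) = 9, G(k) is determined by the previous 9 values G(k-9)..G(k-1); a window of 9 consecutive values has recurred shifted by 14, so by induction G(k + 14) = G(k) for all k >= 0: the sequence is periodic from the start with period 14.
One period: G(0..13) = 0, 1, 2, 3, 0, 1, 2, 3, 4, 5, 6, 7, 4, 5.
64 mod 14 = 8, so G(64) = G(8) = 4.

4


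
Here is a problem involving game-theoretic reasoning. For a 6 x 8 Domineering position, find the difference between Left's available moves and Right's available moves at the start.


Board is 6 x 8 (rows x cols).
Left (vertical) placements: (rows-1) * cols = 5 * 8 = 40
Right (horizontal) placements: rows * (cols-1) = 6 * 7 = 42
Advantage = Left - Right = 40 - 42 = -2

-2


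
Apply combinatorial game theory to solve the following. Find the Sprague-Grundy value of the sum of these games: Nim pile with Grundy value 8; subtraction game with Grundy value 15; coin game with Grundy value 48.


By the Sprague-Grundy theorem, the Grundy value of a sum of games is the XOR of individual Grundy values.
Nim pile: Grundy value = 8. Running XOR: 0 XOR 8 = 8
subtraction game: Grundy value = 15. Running XOR: 8 XOR 15 = 7
coin game: Grundy value = 48. Running XOR: 7 XOR 48 = 55
The combined Grundy value is 55.

55


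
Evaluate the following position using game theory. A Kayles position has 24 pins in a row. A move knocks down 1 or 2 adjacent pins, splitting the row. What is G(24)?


Kayles: a move removes 1 or 2 adjacent pins from a contiguous row.
Removing pins from a row of k leaves two independent rows (a, b) with a + b = k - 1 (one pin) or a + b = k - 2 (two pins); an end removal gives a = 0.
By Sprague-Grundy, G(k) = mex{ G(a) XOR G(b) } over all these splits. G(0) = 0.
G(1): splits (0,0):0^0=0 -> mex({0}) = 1
G(2): splits (0,1):0^1=1 (0,0):0^0=0 -> mex({0, 1}) = 2
G(3): splits (0,2):0^2=2 (1,1):1^1=0 (0,1):0^1=1 -> mex({0, 1, 2}) = 3
G(4): splits (0,3):0^3=3 (1,2):1^2=3 (0,2):0^2=2 (1,1):1^1=0 -> mex({0, 2, 3}) = 1
G(5): splits (0,4):0^1=1 (1,3):1^3=2 (2,2):2^2=0 (0,3):0^3=3 (1,2):1^2=3 -> mex({0, 1, 2, 3}) = 4
G(6) = mex({0, 1, 2, 4}) = 3
G(7) = mex({0, 1, 3, 4, 5}) = 2
G(8) = mex({0, 2, 3, 5, 6}) = 1
G(9) = mex({0, 1, 2, 3, 6, 7}) = 4
G(10) = mex({0, 1, 3, 4, 5, 7}) = 2
G(11) = mex({0, 1, 2, 3, 4, 5}) = 6
G(12) = mex({0, 1, 2, 3, 5, 6, 7}) = 4
G(13) = mex({0, 2, 3, 4, 6, 7}) = 1
G(14) = mex({0, 1, 4, 5, 6, 7}) = 2
G(15) = mex({0, 1, 2, 3, 4, 5, 6}) = 7
G(16) = mex({0, 2, 3, 5, 6, 7}) = 1
G(17) = mex({0, 1, 2, 3, 5, 6, 7}) = 4
G(18) = mex({0, 1, 2, 4, 5, 6}) = 3
G(19) = mex({0, 1, 3, 4, 5, 7}) = 2
G(20) = mex({0, 2, 3, 4, 5, 6, 7}) = 1
G(21) = mex({0, 1, 2, 3, 5, 6, 7}) = 4
G(22) = mex({0, 1, 2, 3, 4, 5, 7}) = 6
G(23) = mex({0, 1, 2, 3, 4, 5, 6}) = 7
G(24) = mex({0, 1, 2, 3, 5, 6, 7}) = 4
Therefore G(24) = 4.

4


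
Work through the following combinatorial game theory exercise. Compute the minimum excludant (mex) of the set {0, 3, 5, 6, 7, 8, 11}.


Set = {0, 3, 5, 6, 7, 8, 11}
0 is in the set.
1 is NOT in the set. This is the mex.
mex = 1

1


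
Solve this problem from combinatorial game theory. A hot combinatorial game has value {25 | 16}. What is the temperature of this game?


The game is {25 | 16}, a switch {a | b} with numbers a > b.
Cooling {a | b} by t gives {a - t | b + t}, which stops being hot when a - t = b + t, i.e. at t = (a - b)/2. So the temperature of a switch is (a - b)/2.
Temperature = (Left option - Right option) / 2
= (25 - (16)) / 2
= 9 / 2
= 9/2

9/2


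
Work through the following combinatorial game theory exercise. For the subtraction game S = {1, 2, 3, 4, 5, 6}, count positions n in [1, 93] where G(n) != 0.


Subtraction set S = {1, 2, 3, 4, 5, 6}, so G(n) = n mod 7.
G(n) = 0 when n is a multiple of 7.
Multiples of 7 in [1, 93]: 13
N-positions (nonzero Grundy) = 93 - 13 = 80

80


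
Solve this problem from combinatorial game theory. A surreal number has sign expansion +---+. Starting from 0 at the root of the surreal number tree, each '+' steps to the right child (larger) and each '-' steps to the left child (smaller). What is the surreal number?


Sign expansion: +---+
Rule: track bounds (lo, hi), initially (-inf, +inf). On '+', the current value becomes lo and we move to the simplest number in (value, hi): value + 1 if hi = +inf, otherwise the midpoint (value + hi)/2. On '-', the current value becomes hi and we move to value - 1 if lo = -inf, otherwise the midpoint (lo + value)/2.
Start at 0.
Step 1: sign = +, move right. Bounds: (0, +inf). Value = 1
Step 2: sign = -, move left. Bounds: (0, 1). Value = 1/2
Step 3: sign = -, move left. Bounds: (0, 1/2). Value = 1/4
Step 4: sign = -, move left. Bounds: (0, 1/4). Value = 1/8
Step 5: sign = +, move right. Bounds: (1/8, 1/4). Value = 3/16
The surreal number with sign expansion +---+ is 3/16.

3/16


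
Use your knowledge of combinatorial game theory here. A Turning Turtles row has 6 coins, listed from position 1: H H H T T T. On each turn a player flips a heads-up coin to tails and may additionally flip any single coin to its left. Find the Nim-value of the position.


Coins: H H H T T T
Key fact: a single head at position k behaves exactly like a Nim heap of size k (turning it to T and optionally flipping a coin at j < k corresponds to moving the heap from k to j, or to 0), and heads combine as a disjunctive sum (two heads at the same place would cancel, matching j XOR j = 0). So the Nim-value is the XOR of the 1-indexed positions of the heads.
Face-up positions (1-indexed): [1, 2, 3]
XOR 0 with 1: 0 XOR 1 = 1
XOR 1 with 2: 1 XOR 2 = 3
XOR 3 with 3: 3 XOR 3 = 0
Nim-value = 0

0


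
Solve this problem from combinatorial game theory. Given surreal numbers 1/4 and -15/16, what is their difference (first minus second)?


x = 1/4, y = -15/16
Converting to common denominator: 16
x = 4/16, y = -15/16
x - y = 1/4 - -15/16 = 19/16

19/16


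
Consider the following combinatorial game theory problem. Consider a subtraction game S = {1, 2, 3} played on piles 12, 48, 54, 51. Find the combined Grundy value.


Subtraction set: {1, 2, 3}
For this subtraction set, G(n) = n mod 4 (period = max + 1 = 4).
Pile 1 (size 12): G(12) = 12 mod 4 = 0
Pile 2 (size 48): G(48) = 48 mod 4 = 0
Pile 3 (size 54): G(54) = 54 mod 4 = 2
Pile 4 (size 51): G(51) = 51 mod 4 = 3
Total Grundy value = XOR of all: 0 XOR 0 XOR 2 XOR 3 = 1

1


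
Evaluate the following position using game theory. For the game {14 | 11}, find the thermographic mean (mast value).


Game = {14 | 11}, a switch {a | b} with numbers a > b.
Its thermograph has left wall a - t and right wall b + t, which meet at t = (a - b)/2, where both equal (a + b)/2. So the mast (mean value) is at (a + b)/2.
Mean = (14 + (11))/2 = 25/2 = 25/2

25/2


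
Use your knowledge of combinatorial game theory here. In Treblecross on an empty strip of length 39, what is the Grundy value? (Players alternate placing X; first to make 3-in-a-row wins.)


Treblecross: place X on empty cells; 3-in-a-row wins.
Playing within two cells of an existing X lets the opponent win at once, so sensible play treats the cells i-2..i+2 around each X as dead. The player left with no safe cell loses, so this is a normal-play take-away game on strips of safe cells.
Placing X at cell i (0-indexed) of a strip of k safe cells leaves independent strips of sizes max(0, i-2) and max(0, k-i-3). Hence G(k) = mex{ G(max(0,i-2)) XOR G(max(0,k-i-3)) : 0 <= i < k }, with G(0) = 0.
G(1): splits (0,0):0^0=0 -> mex({0}) = 1
G(2): splits (0,0):0^0=0 -> mex({0}) = 1
G(3): splits (0,0):0^0=0 -> mex({0}) = 1
G(4): splits (0,1):0^1=1 (0,0):0^0=0 -> mex({0, 1}) = 2
G(5): splits (0,2):0^1=1 (0,1):0^1=1 (0,0):0^0=0 -> mex({0, 1}) = 2
G(6) = mex({1}) = 0
G(7) = mex({0, 1, 2}) = 3
G(8) = mex({0, 1, 2}) = 3
G(9) = mex({0, 2}) = 1
G(10) = mex({0, 2, 3}) = 1
G(11) = mex({0, 3}) = 1
G(12) = mex({1, 3}) = 0
G(13) = mex({0, 1, 2, 3}) = 4
G(14) = mex({0, 1, 2}) = 3
G(15) = mex({0, 1, 2}) = 3
G(16) = mex({0, 1, 2, 4}) = 3
G(17) = mex({0, 1, 3, 4}) = 2
G(18) = mex({0, 1, 3, 4}) = 2
G(19) = mex({0, 1, 3, 5}) = 2
G(20) = mex({0, 1, 2, 3, 5}) = 4
G(21) = mex({0, 1, 2, 3, 5}) = 4
G(22) = mex({1, 2, 6}) = 0
G(23) = mex({0, 1, 2, 3, 4, 6}) = 5
G(24) = mex({0, 1, 2, 3, 4}) = 5
G(25) = mex({0, 1, 3, 4, 7}) = 2
G(26) = mex({0, 1, 3, 4, 5, 7}) = 2
G(27) = mex({0, 1, 3, 5}) = 2
G(28) = mex({0, 1, 2, 5}) = 3
G(29) = mex({0, 1, 2, 4, 5, 6}) = 3
G(30) = mex({1, 2, 4, 6}) = 0
G(31) = mex({0, 1, 2, 3, 4, 6}) = 5
G(32) = mex({1, 2, 3, 4, 7}) = 0
G(33) = mex({0, 3, 7}) = 1
G(34) = mex({0, 2, 3, 5, 7}) = 1
G(35) = mex({0, 2, 3, 5, 6}) = 1
G(36) = mex({0, 1, 2, 5, 6}) = 3
G(37) = mex({0, 1, 2, 4, 5, 6}) = 3
G(38) = mex({0, 1, 2, 4}) = 3
G(39) = mex({0, 1, 2, 3, 4, 7}) = 5
Therefore G(39) = 5.

5


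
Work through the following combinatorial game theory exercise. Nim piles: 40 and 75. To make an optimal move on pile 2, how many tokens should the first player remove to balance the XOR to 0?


Piles: 40 and 75
Current XOR: 40 XOR 75 = 99 (non-zero, so this is an N-position).
To make the XOR zero, we need to find a move that balances the piles.
For pile 2 (size 75): target = 75 XOR 99 = 40
We reduce pile 2 from 75 to 40.
Tokens removed: 75 - 40 = 35
Verification: 40 XOR 40 = 0

35


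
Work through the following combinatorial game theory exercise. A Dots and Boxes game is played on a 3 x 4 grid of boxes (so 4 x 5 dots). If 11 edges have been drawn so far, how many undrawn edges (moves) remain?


Grid: 3 x 4 boxes, i.e. 4 rows and 5 columns of dots.
Horizontal edges: (rows + 1) * cols = 4 * 4 = 16
Vertical edges: rows * (cols + 1) = 3 * 5 = 15
Total edges: 16 + 15 = 31
Edges drawn: 11
Remaining: 31 - 11 = 20

20


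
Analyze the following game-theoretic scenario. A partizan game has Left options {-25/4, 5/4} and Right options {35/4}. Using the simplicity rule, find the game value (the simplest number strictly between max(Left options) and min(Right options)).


Left options: {-25/4, 5/4}, max = 5/4
Right options: {35/4}, min = 35/4
All options are numbers and max(Left) < min(Right), so by the simplicity theorem the value is the simplest (earliest-born) number strictly between 5/4 and 35/4.
Integers 2 through 8 all lie strictly between 5/4 and 35/4.
Among integers, the simplest (lowest birthday = smallest |n|; 0 is born on day 0, +-n on day n) is 2.
No non-integer in the interval can be simpler: if x is a non-integer in the interval, then floor(x) or ceil(x) also lies in the interval (the interval contains an integer), and both are proper prefixes of x's sign expansion, i.e. born earlier. So the game value is 2.
Game value = 2

2


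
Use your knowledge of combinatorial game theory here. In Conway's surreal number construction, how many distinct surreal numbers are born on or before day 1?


Day 0: {|} = 0 is born. Count = 1.
Day n: the number of surreal numbers born by day n is 2^(n+1) - 1.
By day 0: 2^1 - 1 = 1
By day 1: 2^2 - 1 = 3
By day 1: 3 surreal numbers.

3


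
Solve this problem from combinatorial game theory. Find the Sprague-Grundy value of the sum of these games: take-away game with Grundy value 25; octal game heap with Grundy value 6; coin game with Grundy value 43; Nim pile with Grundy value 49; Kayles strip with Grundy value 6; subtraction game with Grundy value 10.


By the Sprague-Grundy theorem, the Grundy value of a sum of games is the XOR of individual Grundy values.
take-away game: Grundy value = 25. Running XOR: 0 XOR 25 = 25
octal game heap: Grundy value = 6. Running XOR: 25 XOR 6 = 31
coin game: Grundy value = 43. Running XOR: 31 XOR 43 = 52
Nim pile: Grundy value = 49. Running XOR: 52 XOR 49 = 5
Kayles strip: Grundy value = 6. Running XOR: 5 XOR 6 = 3
subtraction game: Grundy value = 10. Running XOR: 3 XOR 10 = 9
The combined Grundy value is 9.

9


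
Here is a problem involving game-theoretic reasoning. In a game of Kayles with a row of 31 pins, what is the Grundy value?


Kayles: a move removes 1 or 2 adjacent pins from a contiguous row.
Removing pins from a row of k leaves two independent rows (a, b) with a + b = k - 1 (one pin) or a + b = k - 2 (two pins); an end removal gives a = 0.
By Sprague-Grundy, G(k) = mex{ G(a) XOR G(b) } over all these splits. G(0) = 0.
G(1): splits (0,0):0^0=0 -> mex({0}) = 1
G(2): splits (0,1):0^1=1 (0,0):0^0=0 -> mex({0, 1}) = 2
G(3): splits (0,2):0^2=2 (1,1):1^1=0 (0,1):0^1=1 -> mex({0, 1, 2}) = 3
G(4): splits (0,3):0^3=3 (1,2):1^2=3 (0,2):0^2=2 (1,1):1^1=0 -> mex({0, 2, 3}) = 1
G(5): splits (0,4):0^1=1 (1,3):1^3=2 (2,2):2^2=0 (0,3):0^3=3 (1,2):1^2=3 -> mex({0, 1, 2, 3}) = 4
G(6) = mex({0, 1, 2, 4}) = 3
G(7) = mex({0, 1, 3, 4, 5}) = 2
G(8) = mex({0, 2, 3, 5, 6}) = 1
G(9) = mex({0, 1, 2, 3, 6, 7}) = 4
G(10) = mex({0, 1, 3, 4, 5, 7}) = 2
G(11) = mex({0, 1, 2, 3, 4, 5}) = 6
G(12) = mex({0, 1, 2, 3, 5, 6, 7}) = 4
G(13) = mex({0, 2, 3, 4, 6, 7}) = 1
G(14) = mex({0, 1, 4, 5, 6, 7}) = 2
G(15) = mex({0, 1, 2, 3, 4, 5, 6}) = 7
G(16) = mex({0, 2, 3, 5, 6, 7}) = 1
G(17) = mex({0, 1, 2, 3, 5, 6, 7}) = 4
G(18) = mex({0, 1, 2, 4, 5, 6}) = 3
G(19) = mex({0, 1, 3, 4, 5, 7}) = 2
G(20) = mex({0, 2, 3, 4, 5, 6, 7}) = 1
G(21) = mex({0, 1, 2, 3, 5, 6, 7}) = 4
G(22) = mex({0, 1, 2, 3, 4, 5, 7}) = 6
G(23) = mex({0, 1, 2, 3, 4, 5, 6}) = 7
G(24) = mex({0, 1, 2, 3, 5, 6, 7}) = 4
G(25) = mex({0, 2, 3, 4, 6, 7}) = 1
G(26) = mex({0, 1, 3, 4, 5, 6, 7}) = 2
G(27) = mex({0, 1, 2, 3, 4, 5, 6, 7}) = 8
G(28) = mex({0, 1, 2, 3, 4, 6, 7, 8}) = 5
G(29) = mex({0, 1, 2, 3, 5, 6, 7, 8, 9}) = 4
G(30) = mex({0, 1, 2, 3, 4, 5, 6, 9, 10}) = 7
G(31) = mex({0, 1, 3, 4, 5, 7, 10, 11}) = 2
Therefore G(31) = 2.

2


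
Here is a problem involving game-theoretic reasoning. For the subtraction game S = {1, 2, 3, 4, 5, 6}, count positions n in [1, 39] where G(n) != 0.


Subtraction set S = {1, 2, 3, 4, 5, 6}, so G(n) = n mod 7.
G(n) = 0 when n is a multiple of 7.
Multiples of 7 in [1, 39]: 5
N-positions (nonzero Grundy) = 39 - 5 = 34

34


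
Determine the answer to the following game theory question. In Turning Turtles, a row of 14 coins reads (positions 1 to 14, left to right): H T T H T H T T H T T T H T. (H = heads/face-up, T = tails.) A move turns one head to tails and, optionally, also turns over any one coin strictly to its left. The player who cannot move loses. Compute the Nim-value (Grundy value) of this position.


Coins: H T T H T H T T H T T T H T
Key fact: a single head at position k behaves exactly like a Nim heap of size k (turning it to T and optionally flipping a coin at j < k corresponds to moving the heap from k to j, or to 0), and heads combine as a disjunctive sum (two heads at the same place would cancel, matching j XOR j = 0). So the Nim-value is the XOR of the 1-indexed positions of the heads.
Face-up positions (1-indexed): [1, 4, 6, 9, 13]
XOR 0 with 1: 0 XOR 1 = 1
XOR 1 with 4: 1 XOR 4 = 5
XOR 5 with 6: 5 XOR 6 = 3
XOR 3 with 9: 3 XOR 9 = 10
XOR 10 with 13: 10 XOR 13 = 7
Nim-value = 7

7
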